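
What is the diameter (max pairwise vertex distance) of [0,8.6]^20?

||(8.6,8.6,...,8.6)|| = √(20)·8.6 ≈ 38.4604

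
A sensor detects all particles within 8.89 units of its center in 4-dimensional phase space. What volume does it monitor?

V_4(8.89) = π^(4/2) · (8.89)^4 / Γ(4/2 + 1) ≈ 30823.1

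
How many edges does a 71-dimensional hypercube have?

An n-cube has n·2^(n-1) edges. With n = 71: 71·1180591620717411303424 = 83822005070936202543104.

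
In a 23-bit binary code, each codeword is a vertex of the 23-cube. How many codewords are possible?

Number of vertices = 2^23 = 8388608.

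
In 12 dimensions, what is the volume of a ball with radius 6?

The n-ball volume is π^(n/2)·r^n/Γ(n/2+1). With n=12, r=6: V = 15116544·π^6/5 ≈ 2.90658e+09.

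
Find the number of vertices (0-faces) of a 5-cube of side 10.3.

f_0(5-cube) = (5 choose 0) · 2^5 = 32.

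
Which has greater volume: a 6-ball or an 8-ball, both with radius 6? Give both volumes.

V_6(6) ≈ 241105. V_8(6) ≈ 6.81708e+06. The 8-ball is larger.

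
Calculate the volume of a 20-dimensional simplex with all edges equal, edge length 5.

V = (5^20 / 20!) · √((20+1) / 2^20) ≈ 1.75422e-07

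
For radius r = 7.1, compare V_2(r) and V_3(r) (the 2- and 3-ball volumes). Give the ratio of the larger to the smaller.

V_2(7.1) ≈ 158.368, V_3(7.1) ≈ 1499.21. The 3-ball is larger by a factor of 9.467.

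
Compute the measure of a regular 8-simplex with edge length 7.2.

V = (7.2^8 / 8!) · √((8+1) / 2^8) ≈ 33.5846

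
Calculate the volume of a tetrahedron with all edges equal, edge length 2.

Volume = (√2/12) · 2³ = 0.942809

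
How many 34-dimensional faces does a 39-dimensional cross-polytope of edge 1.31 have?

Each 34-face is the convex hull of 35 vertices, one chosen as ±e_i from each of 35 distinct axes: 2^35·C(39,35) = 2826122840506368.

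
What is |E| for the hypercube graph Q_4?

The 4-cube has n·2^(n-1) = 4·2^3 = 4·8 = 32 edges.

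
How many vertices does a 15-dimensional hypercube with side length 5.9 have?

An n-cube has 2^n vertices; for n = 15 that is 2^15 = 32768.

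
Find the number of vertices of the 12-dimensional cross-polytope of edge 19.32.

Number of vertices = 2n = 24.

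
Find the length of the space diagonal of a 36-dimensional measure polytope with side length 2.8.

Diagonal = √36 · 2.8 = 16.8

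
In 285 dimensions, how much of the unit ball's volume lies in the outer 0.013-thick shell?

Shell fraction = 1 - (1-0.013)^285 ≈ 0.97599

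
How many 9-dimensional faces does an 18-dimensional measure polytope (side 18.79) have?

f_9(18-cube) = (18 choose 9) · 2^9 = 24893440.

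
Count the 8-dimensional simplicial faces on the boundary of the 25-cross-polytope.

f_8(25-orthoplex) = 2^9 · (25 choose 9) = 1046003200.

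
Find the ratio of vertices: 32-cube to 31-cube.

The 32-cube has 2^32 = 4294967296 vertices. The 31-cube has 2^31 = 2147483648 vertices. Ratio: 4294967296/2147483648 = 2.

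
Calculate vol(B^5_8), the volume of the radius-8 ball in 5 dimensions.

V = 262144·π^2/15 ≈ 172484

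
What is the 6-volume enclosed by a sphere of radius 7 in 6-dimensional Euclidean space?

V_6(7) = π^(6/2) · (7)^6 / Γ(6/2 + 1) = 117649·π^3/6 ≈ 607976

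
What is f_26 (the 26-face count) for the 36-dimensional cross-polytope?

Number of 26-faces = 2^(26+1) · C(36,26+1) = 134217728 · 94143280 = 12635697148067840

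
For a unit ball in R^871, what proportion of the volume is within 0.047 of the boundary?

V(inner)/V(outer) = ((1-0.047)/1)^871 ≈ 6.165e-19, so the shell fraction is 1 - 6.165e-19.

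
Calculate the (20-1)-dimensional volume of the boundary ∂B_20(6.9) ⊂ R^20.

S = n·V_n(r)/r = 20·V_20(6.9)/6.9 (volume-to-surface relation), giving 4.47609e+15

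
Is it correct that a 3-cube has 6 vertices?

False. The 3-cube has 2^3 = 8 vertices.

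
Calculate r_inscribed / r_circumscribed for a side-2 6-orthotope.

Ratio = (s/2)/(s√6/2) = 6^(-1/2) ≈ 0.408248.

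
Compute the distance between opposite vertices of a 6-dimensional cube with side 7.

d = √(7² + 7² + ... + 7²) [6 terms] = √(6·7²) = 7√6 ≈ 17.1464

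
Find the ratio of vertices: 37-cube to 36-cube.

The 37-cube has 2^37 = 137438953472 vertices. The 36-cube has 2^36 = 68719476736 vertices. Ratio: 137438953472/68719476736 = 2.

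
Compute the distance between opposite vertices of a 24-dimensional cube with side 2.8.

The space diagonal of an n-cube of side s is s√n. Here 2.8·√24 ≈ 13.7171.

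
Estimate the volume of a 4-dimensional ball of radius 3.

Volume = π^{4/2}·(3)^4/Γ(3) = 81·π^2/2 ≈ 399.719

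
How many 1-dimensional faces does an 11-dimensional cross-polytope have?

An n-cross-polytope has 2^(k+1)·C(n,k+1) k-faces. Here 2^2·C(11,2) = 4·55 = 220.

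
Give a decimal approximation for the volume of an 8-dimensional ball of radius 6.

Volume = π^{8/2}·(6)^8/Γ(5) = 69984·π^4 ≈ 6.81708e+06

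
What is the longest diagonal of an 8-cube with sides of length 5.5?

The space diagonal of an n-cube of side s is s√n. Here 5.5·√8 ≈ 15.5563.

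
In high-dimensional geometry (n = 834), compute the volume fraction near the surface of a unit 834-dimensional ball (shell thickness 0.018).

1 - (1-0.018)^834 ≈ 0.9999997364 ≈ 99.999974%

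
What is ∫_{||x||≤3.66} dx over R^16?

The n-ball volume is π^(n/2)·r^n/Γ(n/2+1). With n=16, r=3.66: V ≈ 2.43992e+08.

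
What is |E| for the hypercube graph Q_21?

Each of the 2^21 = 2097152 vertices has degree 21; total edges = 21·2^21/2 = 22020096.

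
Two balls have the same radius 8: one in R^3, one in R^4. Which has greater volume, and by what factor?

V_3(8) ≈ 2144.66, V_4(8) ≈ 20212.9. The 4-ball is larger by a factor of 9.425.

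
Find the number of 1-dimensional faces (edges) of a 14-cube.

Number of 1-faces = C(14,1)·2^(14-1) = 14·8192 = 114688.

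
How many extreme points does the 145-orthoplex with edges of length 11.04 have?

The vertices are ±e_1, ..., ±e_145, so there are 2·145 = 290.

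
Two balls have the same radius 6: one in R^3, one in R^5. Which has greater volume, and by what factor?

V_3(6) ≈ 904.779, V_5(6) ≈ 40931.2. The 5-ball is larger by a factor of 45.24.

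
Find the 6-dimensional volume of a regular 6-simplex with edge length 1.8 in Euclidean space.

V_6 = √(7) · 1.8^6 / (6! · 2^(6/2)) ≈ 0.0156229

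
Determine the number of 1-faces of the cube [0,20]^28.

Number of 1-faces = C(28,1) · 2^(28-1) = 28 · 134217728 = 3758096384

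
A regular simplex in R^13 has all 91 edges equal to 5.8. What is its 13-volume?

V = (5.8^13 / 13!) · √((13+1) / 2^13) ≈ 0.0558024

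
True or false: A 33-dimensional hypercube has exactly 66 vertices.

False. The 33-cube has 2^33 = 8589934592 vertices.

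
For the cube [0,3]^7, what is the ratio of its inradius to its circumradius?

r_in = 3/2 (half the side); r_out = 3√7/2 (half the diagonal). Ratio = 1/√7 ≈ 0.377964.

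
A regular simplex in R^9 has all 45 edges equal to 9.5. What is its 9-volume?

V_9 = √(10) · 9.5^9 / (9! · 2^(9/2)) ≈ 242.725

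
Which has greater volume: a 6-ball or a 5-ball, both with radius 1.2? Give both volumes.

V_6(1.2) ≈ 15.4307. V_5(1.2) ≈ 13.098. The 6-ball is larger.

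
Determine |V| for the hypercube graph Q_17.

Number of vertices = 2^17 = 131072.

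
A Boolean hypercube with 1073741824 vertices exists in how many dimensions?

n = log_2(1073741824) = 30.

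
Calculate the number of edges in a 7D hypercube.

Number of 1-faces = C(7,1)·2^(7-1) = 7·64 = 448.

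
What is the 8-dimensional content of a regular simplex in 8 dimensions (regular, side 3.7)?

V_8 = √(9) · 3.7^8 / (8! · 2^(8/2)) ≈ 0.163341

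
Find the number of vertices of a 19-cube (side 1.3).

The 19-cube has 2^19 = 524288 vertices.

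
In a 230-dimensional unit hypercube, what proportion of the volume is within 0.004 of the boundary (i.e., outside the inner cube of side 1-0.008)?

1 - (1 - 2·0.004)^230 = 1 - 0.992^230 ≈ 0.842353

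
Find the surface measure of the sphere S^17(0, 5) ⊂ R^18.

S = n·V_n(r)/r = 18·V_18(5)/5 (volume-to-surface relation), giving 152587890625·π^9/4032 ≈ 1.1281e+12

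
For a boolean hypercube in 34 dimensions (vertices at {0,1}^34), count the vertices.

An n-cube has 2^n vertices; for n = 34 that is 2^34 = 17179869184.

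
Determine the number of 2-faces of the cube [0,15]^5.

An n-cube has C(n,k)·2^(n-k) k-faces. Here C(5,2)·2^3 = 10·8 = 80.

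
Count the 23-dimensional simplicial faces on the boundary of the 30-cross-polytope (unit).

f_23(30-orthoplex) = 2^24 · (30 choose 24) = 9961891430400.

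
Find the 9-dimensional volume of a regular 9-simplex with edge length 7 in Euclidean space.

For a regular n-simplex with edge a, V = (a^n / n!)·√((n+1)/2^n). With a=7, n=9: V ≈ 15.5412.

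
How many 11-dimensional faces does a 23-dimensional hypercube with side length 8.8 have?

An n-cube has C(n,k)·2^(n-k) k-faces. Here C(23,11)·2^12 = 1352078·4096 = 5538111488.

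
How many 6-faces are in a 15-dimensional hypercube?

Choose 6 of 15 axes to span the face (C(15,6) = 5005 ways), then fix each of the remaining 9 coordinates at one of its two extreme values (2^9 = 512 ways): 5005·512 = 2562560.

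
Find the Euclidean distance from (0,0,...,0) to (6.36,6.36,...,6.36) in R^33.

||(6.36,6.36,...,6.36)|| = √(33)·6.36 ≈ 36.5354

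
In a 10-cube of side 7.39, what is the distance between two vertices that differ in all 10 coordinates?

Diagonal = √10 · 7.39 ≈ 23.3692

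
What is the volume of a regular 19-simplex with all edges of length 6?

For a regular n-simplex with edge a, V = (a^n / n!)·√((n+1)/2^n). With a=6, n=19: V ≈ 3.09392e-05.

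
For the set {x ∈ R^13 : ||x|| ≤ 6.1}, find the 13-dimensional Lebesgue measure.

The n-ball volume is π^(n/2)·r^n/Γ(n/2+1). With n=13, r=6.1: V ≈ 1.47445e+10.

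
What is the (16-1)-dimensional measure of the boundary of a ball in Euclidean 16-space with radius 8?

S_16(8) = 2·π^(16/2)·(8)^15 / Γ(16/2) = 4398046511104·π^8/315 ≈ 1.32479e+14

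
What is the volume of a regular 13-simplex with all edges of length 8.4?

V = (8.4^13 / 13!) · √((13+1) / 2^13) ≈ 6.88208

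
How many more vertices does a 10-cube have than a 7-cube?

The 10-cube has 2^10 = 1024 vertices. The 7-cube has 2^7 = 128 vertices. Difference: 1024 - 128 = 896.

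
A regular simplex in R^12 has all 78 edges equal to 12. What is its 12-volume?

For a regular n-simplex with edge a, V = (a^n / n!)·√((n+1)/2^n). With a=12, n=12: V ≈ 1048.65.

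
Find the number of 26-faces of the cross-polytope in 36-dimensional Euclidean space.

Number of 26-faces = 2^(26+1) · C(36,26+1) = 134217728 · 94143280 = 12635697148067840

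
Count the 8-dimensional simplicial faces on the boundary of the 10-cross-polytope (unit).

Each 8-face is the convex hull of 9 vertices, one chosen as ±e_i from each of 9 distinct axes: 2^9·C(10,9) = 5120.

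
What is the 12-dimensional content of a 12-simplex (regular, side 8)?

V_12 = √(13) · 8^12 / (12! · 2^(12/2)) ≈ 8.08229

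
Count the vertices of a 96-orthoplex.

The 96-dimensional cross-polytope has 2n = 2·96 = 192 vertices.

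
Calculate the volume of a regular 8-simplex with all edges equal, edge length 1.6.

For a regular n-simplex with edge a, V = (a^n / n!)·√((n+1)/2^n). With a=1.6, n=8: V ≈ 0.000199729.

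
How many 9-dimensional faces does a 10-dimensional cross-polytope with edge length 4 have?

f_9(10-orthoplex) = 2^10 · (10 choose 10) = 1024.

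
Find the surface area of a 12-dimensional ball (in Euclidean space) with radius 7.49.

S_12(7.49) = 2·π^(12/2)·(7.49)^11 / Γ(12/2) ≈ 6.6688e+10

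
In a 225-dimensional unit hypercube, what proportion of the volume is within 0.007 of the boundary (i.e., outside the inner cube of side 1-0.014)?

1 - (1 - 2·0.007)^225 = 1 - 0.986^225 ≈ 0.958091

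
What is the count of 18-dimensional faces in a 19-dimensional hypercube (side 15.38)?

An n-cube has C(n,k)·2^(n-k) k-faces. Here C(19,18)·2^1 = 19·2 = 38.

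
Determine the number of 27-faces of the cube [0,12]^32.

Number of 27-faces = C(32,27) · 2^(32-27) = 201376 · 32 = 6444032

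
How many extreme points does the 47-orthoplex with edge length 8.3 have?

An n-cross-polytope has 2n vertices; here n = 47, giving 94.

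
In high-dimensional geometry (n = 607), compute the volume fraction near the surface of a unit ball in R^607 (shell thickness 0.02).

1 - (1-0.02)^607 ≈ 0.9999952769 ≈ 99.999528%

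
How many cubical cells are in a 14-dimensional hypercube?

Choose 3 of 14 axes to span the face (C(14,3) = 364 ways), then fix each of the remaining 11 coordinates at one of its two extreme values (2^11 = 2048 ways): 364·2048 = 745472.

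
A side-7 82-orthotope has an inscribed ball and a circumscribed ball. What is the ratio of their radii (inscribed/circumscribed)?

Ratio = (s/2)/(s√82/2) = 82^(-1/2) ≈ 0.110432.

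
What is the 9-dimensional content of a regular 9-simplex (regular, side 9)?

V = (9^9 / 9!) · √((9+1) / 2^9) ≈ 149.205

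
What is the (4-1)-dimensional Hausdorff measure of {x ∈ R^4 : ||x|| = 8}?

S_4(8) = 2·π^(4/2)·(8)^3 / Γ(4/2) = 1024·π^2 ≈ 10106.5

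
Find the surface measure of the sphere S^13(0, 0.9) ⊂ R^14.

S = n·V_n(r)/r = 14·V_14(0.9)/0.9 (volume-to-surface relation), giving 2.13255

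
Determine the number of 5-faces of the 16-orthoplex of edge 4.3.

An n-cross-polytope has 2^(k+1)·C(n,k+1) k-faces. Here 2^6·C(16,6) = 64·8008 = 512512.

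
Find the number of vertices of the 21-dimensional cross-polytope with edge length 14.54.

Number of vertices = 2n = 42.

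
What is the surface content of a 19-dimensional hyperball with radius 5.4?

S_19(5.4) = 2·π^(19/2)·(5.4)^18 / Γ(19/2) ≈ 1.35029e+13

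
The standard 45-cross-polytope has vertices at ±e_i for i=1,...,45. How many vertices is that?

The 45-dimensional cross-polytope has 2n = 2·45 = 90 vertices.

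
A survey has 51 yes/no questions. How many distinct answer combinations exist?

An n-cube has 2^n vertices; for n = 51 that is 2^51 = 2251799813685248.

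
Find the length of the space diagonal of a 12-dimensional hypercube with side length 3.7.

Diagonal = √12 · 3.7 ≈ 12.8172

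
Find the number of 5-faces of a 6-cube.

An n-cube has C(n,k)·2^(n-k) k-faces. Here C(6,5)·2^1 = 6·2 = 12.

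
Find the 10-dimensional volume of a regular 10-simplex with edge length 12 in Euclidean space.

V_10 = √(11) · 12^10 / (10! · 2^(10/2)) ≈ 1768.46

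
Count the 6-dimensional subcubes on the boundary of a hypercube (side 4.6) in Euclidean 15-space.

An n-cube has C(n,k)·2^(n-k) k-faces. Here C(15,6)·2^9 = 5005·512 = 2562560.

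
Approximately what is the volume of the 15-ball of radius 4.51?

The n-ball volume is π^(n/2)·r^n/Γ(n/2+1). With n=15, r=4.51: V ≈ 2.47787e+09.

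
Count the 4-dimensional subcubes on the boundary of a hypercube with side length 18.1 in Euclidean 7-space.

Number of 4-faces = C(7,4) · 2^(7-4) = 35 · 8 = 280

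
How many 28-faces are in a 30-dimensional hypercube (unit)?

f_28(30-cube) = (30 choose 28) · 2^2 = 1740.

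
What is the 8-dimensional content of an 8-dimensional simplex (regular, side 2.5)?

V_8 = √(9) · 2.5^8 / (8! · 2^(8/2)) ≈ 0.00709579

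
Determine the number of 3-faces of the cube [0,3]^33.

An n-cube has C(n,k)·2^(n-k) k-faces. Here C(33,3)·2^30 = 5456·1073741824 = 5858335391744.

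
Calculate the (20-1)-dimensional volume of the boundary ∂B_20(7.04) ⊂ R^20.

S_20(7.04) = 2·π^(20/2)·(7.04)^19 / Γ(20/2) ≈ 6.55611e+15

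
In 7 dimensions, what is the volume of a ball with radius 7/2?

V_7(7/2) = π^(7/2) · (7/2)^7 / Γ(7/2 + 1) = 117649·π^3/120 ≈ 30398.8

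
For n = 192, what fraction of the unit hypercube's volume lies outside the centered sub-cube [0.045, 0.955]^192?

1 - (1 - 2·0.045)^192 = 1 - 0.91^192 ≈ 0.9999999863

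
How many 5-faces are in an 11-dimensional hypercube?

An n-cube has C(n,k)·2^(n-k) k-faces. Here C(11,5)·2^6 = 462·64 = 29568.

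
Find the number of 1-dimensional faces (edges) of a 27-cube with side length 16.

The 27-cube has n·2^(n-1) = 27·2^26 = 27·67108864 = 1811939328 edges.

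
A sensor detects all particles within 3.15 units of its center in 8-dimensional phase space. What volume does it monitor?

Volume = π^{8/2}·(3.15)^8/Γ(5) ≈ 39343.5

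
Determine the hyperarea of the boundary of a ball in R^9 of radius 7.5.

The surface area of an n-ball is 2π^(n/2) r^(n-1) / Γ(n/2). For n=9, r=7.5: 170859375·π^4/56 ≈ 2.97201e+08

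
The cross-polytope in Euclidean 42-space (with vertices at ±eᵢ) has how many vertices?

The vertices are ±e_1, ..., ±e_42, so there are 2·42 = 84.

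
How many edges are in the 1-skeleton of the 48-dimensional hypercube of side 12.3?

Number of 1-faces = C(48,1)·2^(48-1) = 48·140737488355328 = 6755399441055744.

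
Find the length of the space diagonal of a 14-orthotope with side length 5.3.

d = √(5.3² + 5.3² + ... + 5.3²) [14 terms] = √(14·5.3²) = 5.3√14 ≈ 19.8308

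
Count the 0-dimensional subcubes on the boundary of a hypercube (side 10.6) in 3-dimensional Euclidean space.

Choose 0 of 3 axes to span the face (C(3,0) = 1 way), then fix each of the remaining 3 coordinates at one of its two extreme values (2^3 = 8 ways): 1·8 = 8.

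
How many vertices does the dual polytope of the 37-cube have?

Number of vertices = 2n = 74.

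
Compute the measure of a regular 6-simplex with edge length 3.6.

V_6 = √(7) · 3.6^6 / (6! · 2^(6/2)) ≈ 0.999865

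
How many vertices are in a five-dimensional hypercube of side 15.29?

Number of 0-faces = C(5,0) · 2^(5-0) = 1 · 32 = 32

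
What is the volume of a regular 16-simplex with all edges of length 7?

For a regular n-simplex with edge a, V = (a^n / n!)·√((n+1)/2^n). With a=7, n=16: V ≈ 0.0255819.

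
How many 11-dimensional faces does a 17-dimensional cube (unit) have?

An n-cube has C(n,k)·2^(n-k) k-faces. Here C(17,11)·2^6 = 12376·64 = 792064.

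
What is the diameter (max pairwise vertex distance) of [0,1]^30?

Diagonal = √30 · 1 ≈ 5.47723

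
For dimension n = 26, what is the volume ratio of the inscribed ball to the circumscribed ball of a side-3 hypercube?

V_in/V_out = n^(-n/2) = 26^(-26/2) ≈ 4.03038e-19.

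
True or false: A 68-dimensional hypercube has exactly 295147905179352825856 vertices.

True. The 68-cube has 2^68 = 295147905179352825856 vertices.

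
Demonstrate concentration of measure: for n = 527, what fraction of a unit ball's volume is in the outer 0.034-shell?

1 - (1-0.034)^527 ≈ 0.9999999879 ≈ 99.999999%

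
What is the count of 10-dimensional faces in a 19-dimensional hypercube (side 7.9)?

Choose 10 of 19 axes to span the face (C(19,10) = 92378 ways), then fix each of the remaining 9 coordinates at one of its two extreme values (2^9 = 512 ways): 92378·512 = 47297536.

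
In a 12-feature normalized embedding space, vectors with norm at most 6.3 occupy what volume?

Volume = π^{12/2}·(6.3)^12/Γ(7) ≈ 5.21979e+09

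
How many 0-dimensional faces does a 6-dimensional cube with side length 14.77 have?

Choose 0 of 6 axes to span the face (C(6,0) = 1 way), then fix each of the remaining 6 coordinates at one of its two extreme values (2^6 = 64 ways): 1·64 = 64.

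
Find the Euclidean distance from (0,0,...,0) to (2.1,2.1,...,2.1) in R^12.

Diagonal = √12 · 2.1 ≈ 7.27461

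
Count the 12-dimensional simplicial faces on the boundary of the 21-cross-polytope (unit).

Each 12-face is the convex hull of 13 vertices, one chosen as ±e_i from each of 13 distinct axes: 2^13·C(21,13) = 1666990080.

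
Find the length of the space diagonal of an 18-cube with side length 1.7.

||(1.7,1.7,...,1.7)|| = √(18)·1.7 ≈ 7.21249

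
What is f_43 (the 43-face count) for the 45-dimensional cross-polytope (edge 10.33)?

An n-cross-polytope has 2^(k+1)·C(n,k+1) k-faces. Here 2^44·C(45,44) = 17592186044416·45 = 791648371998720.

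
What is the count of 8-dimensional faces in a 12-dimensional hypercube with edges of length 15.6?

f_8(12-cube) = (12 choose 8) · 2^4 = 7920.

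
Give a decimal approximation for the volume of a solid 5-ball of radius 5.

V_5(5) = π^(5/2) · (5)^5 / Γ(5/2 + 1) = 5000·π^2/3 ≈ 16449.3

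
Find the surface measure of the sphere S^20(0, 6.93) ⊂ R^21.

S = n·V_n(r)/r = 21·V_21(6.93)/6.93 (volume-to-surface relation), giving 1.91175e+16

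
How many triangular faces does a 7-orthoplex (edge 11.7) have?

Each 2-face is the convex hull of 3 vertices, one chosen as ±e_i from each of 3 distinct axes: 2^3·C(7,3) = 280.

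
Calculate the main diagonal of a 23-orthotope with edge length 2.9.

Diagonal = √23 · 2.9 ≈ 13.9079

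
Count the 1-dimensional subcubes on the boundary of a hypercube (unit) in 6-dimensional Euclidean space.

An n-cube has C(n,k)·2^(n-k) k-faces. Here C(6,1)·2^5 = 6·32 = 192.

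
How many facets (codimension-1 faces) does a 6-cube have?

f_5(6-cube) = (6 choose 5) · 2^1 = 12.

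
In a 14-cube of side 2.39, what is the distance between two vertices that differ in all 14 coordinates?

Diagonal = √14 · 2.39 ≈ 8.94256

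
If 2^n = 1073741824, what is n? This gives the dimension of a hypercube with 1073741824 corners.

Since 2^n = 1073741824, we have n = 30.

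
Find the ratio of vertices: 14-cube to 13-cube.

The 14-cube has 2^14 = 16384 vertices. The 13-cube has 2^13 = 8192 vertices. Ratio: 16384/8192 = 2.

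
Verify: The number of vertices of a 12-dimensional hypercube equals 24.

False. The 12-cube has 2^12 = 4096 vertices.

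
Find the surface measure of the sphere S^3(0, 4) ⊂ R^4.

S = n·V_n(r)/r = 4·V_4(4)/4 (volume-to-surface relation), giving 128·π^2 ≈ 1263.31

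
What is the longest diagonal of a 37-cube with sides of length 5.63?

Diagonal = √37 · 5.63 ≈ 34.246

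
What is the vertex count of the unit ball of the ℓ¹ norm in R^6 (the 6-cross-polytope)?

The vertices are ±e_1, ..., ±e_6, so there are 2·6 = 12.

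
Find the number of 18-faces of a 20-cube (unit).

f_18(20-cube) = (20 choose 18) · 2^2 = 760.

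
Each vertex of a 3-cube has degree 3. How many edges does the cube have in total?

The 3-cube has n·2^(n-1) = 3·2^2 = 3·4 = 12 edges.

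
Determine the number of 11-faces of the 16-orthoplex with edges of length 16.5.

f_11(16-orthoplex) = 2^12 · (16 choose 12) = 7454720.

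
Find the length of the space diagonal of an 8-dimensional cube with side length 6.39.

The space diagonal of an n-cube of side s is s√n. Here 6.39·√8 ≈ 18.0736.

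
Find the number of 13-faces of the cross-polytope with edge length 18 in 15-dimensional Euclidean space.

f_13(15-orthoplex) = 2^14 · (15 choose 14) = 245760.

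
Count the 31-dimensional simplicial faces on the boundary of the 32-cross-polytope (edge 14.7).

Number of 31-faces = 2^(31+1) · C(32,31+1) = 4294967296 · 1 = 4294967296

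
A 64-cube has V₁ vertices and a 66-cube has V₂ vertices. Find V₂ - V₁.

V₁ = 2^64 = 18446744073709551616. V₂ = 2^66 = 73786976294838206464. V₂ - V₁ = 55340232221128654848.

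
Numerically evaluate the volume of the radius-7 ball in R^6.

Volume = π^{6/2}·(7)^6/Γ(4) = 117649·π^3/6 ≈ 607976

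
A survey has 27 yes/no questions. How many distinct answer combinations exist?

The 27-cube has 2^27 = 134217728 vertices.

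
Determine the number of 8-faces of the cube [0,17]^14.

Number of 8-faces = C(14,8) · 2^(14-8) = 3003 · 64 = 192192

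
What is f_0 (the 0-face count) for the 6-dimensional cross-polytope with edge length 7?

An n-cross-polytope has 2^(k+1)·C(n,k+1) k-faces. Here 2^1·C(6,1) = 2·6 = 12.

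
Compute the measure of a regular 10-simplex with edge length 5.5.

V_10 = √(11) · 5.5^10 / (10! · 2^(10/2)) ≈ 0.723453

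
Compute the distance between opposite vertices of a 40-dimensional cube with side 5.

||(5,5,...,5)|| = √(40)·5 ≈ 31.6228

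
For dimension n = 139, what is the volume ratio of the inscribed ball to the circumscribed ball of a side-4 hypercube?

V_in / V_out = (r_in/r_out)^139 = (1/√139)^139 = 139^(-139/2) ≈ 1.1494e-149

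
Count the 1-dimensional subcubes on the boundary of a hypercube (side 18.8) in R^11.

f_1(11-cube) = (11 choose 1) · 2^10 = 11264.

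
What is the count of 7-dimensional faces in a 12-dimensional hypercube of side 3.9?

Number of 7-faces = C(12,7) · 2^(12-7) = 792 · 32 = 25344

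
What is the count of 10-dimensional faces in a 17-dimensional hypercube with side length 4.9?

f_10(17-cube) = (17 choose 10) · 2^7 = 2489344.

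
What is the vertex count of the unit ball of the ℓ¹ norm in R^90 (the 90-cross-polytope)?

The vertices are ±e_1, ..., ±e_90, so there are 2·90 = 180.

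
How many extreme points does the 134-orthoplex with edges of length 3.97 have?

Number of vertices = 2n = 268.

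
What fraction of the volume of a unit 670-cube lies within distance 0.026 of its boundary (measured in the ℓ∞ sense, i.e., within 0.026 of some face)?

1 - (1 - 2·0.026)^670 = 1 - 0.948^670 ≈ 1 - 2.895e-16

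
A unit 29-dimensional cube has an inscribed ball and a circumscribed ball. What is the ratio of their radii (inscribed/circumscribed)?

Ratio = (s/2)/(s√29/2) = 29^(-1/2) ≈ 0.185695.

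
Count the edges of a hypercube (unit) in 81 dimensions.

An n-cube has n·2^(n-1) edges. With n = 81: 81·1208925819614629174706176 = 97922991388784963151200256.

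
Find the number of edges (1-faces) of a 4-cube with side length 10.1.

Number of 1-faces = C(4,1) · 2^(4-1) = 4 · 8 = 32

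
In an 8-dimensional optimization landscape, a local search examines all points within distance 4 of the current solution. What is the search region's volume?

Volume = π^{8/2}·(4)^8/Γ(5) = 8192·π^4/3 ≈ 265992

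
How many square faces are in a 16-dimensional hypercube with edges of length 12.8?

Number of 2-faces = C(16,2) · 2^(16-2) = 120 · 16384 = 1966080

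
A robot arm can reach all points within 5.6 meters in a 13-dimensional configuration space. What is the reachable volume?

The n-ball volume is π^(n/2)·r^n/Γ(n/2+1). With n=13, r=5.6: V ≈ 4.85049e+09.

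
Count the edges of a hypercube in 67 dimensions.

Each of the 2^67 = 147573952589676412928 vertices has degree 67; total edges = 67·2^67/2 = 4943727411754159833088.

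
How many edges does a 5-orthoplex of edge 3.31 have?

Number of 1-faces = 2^(1+1) · C(5,1+1) = 4 · 10 = 40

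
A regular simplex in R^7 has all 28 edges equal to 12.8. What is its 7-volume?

Volume = 12.8^7 · √(8/2^7) / 7! ≈ 2792.41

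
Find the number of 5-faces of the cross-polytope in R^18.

Each 5-face is the convex hull of 6 vertices, one chosen as ±e_i from each of 6 distinct axes: 2^6·C(18,6) = 1188096.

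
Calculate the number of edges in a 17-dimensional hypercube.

Number of 1-faces = C(17,1)·2^(17-1) = 17·65536 = 1114112.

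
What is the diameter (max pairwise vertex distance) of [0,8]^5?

d = √(8² + 8² + ... + 8²) [5 terms] = √(5·8²) = 8√5 ≈ 17.8885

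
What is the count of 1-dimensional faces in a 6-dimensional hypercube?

Number of 1-faces = C(6,1) · 2^(6-1) = 6 · 32 = 192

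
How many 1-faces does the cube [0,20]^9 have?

An n-cube has n·2^(n-1) edges. With n = 9: 9·256 = 2304.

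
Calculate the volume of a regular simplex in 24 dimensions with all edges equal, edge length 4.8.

V_24 = √(25) · 4.8^24 / (24! · 2^(24/2)) ≈ 4.40245e-11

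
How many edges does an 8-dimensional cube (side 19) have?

Number of 1-faces = C(8,1)·2^(8-1) = 8·128 = 1024.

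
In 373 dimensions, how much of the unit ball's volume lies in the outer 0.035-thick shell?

Shell fraction = 1 - (1-0.035)^373 ≈ 0.9999983069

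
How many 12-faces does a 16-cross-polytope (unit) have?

f_12(16-orthoplex) = 2^13 · (16 choose 13) = 4587520.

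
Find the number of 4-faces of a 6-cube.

Number of 4-faces = C(6,4) · 2^(6-4) = 15 · 4 = 60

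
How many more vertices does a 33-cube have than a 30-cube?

The 33-cube has 2^33 = 8589934592 vertices. The 30-cube has 2^30 = 1073741824 vertices. Difference: 8589934592 - 1073741824 = 7516192768.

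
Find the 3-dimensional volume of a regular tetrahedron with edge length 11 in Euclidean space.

Volume = (√2/12) · 11³ = 156.86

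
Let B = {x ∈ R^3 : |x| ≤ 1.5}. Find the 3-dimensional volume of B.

Volume = π^{3/2}·(1.5)^3/Γ(5/2) = 9·π/2 ≈ 14.1372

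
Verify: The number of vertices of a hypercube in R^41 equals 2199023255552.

True. The 41-cube has 2^41 = 2199023255552 vertices.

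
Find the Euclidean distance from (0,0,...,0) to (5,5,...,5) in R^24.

||(5,5,...,5)|| = √(24)·5 ≈ 24.4949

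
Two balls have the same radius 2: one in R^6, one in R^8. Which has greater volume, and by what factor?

V_6(2) ≈ 330.734, V_8(2) ≈ 1039.03. The 8-ball is larger by a factor of 3.142.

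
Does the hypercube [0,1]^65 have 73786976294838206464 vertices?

False. The 65-cube has 2^65 = 36893488147419103232 vertices.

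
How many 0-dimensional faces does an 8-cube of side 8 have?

f_0(8-cube) = (8 choose 0) · 2^8 = 256.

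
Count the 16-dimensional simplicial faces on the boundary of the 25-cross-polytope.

f_16(25-orthoplex) = 2^17 · (25 choose 17) = 141764198400.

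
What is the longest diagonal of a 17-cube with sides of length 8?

||(8,8,...,8)|| = √(17)·8 ≈ 32.9848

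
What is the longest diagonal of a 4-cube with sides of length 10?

||(10,10,...,10)|| = √(4)·10 = 20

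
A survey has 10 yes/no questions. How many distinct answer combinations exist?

An n-cube has 2^n vertices; for n = 10 that is 2^10 = 1024.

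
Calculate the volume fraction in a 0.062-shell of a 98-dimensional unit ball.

1 - (1-0.062)^98 ≈ 0.998113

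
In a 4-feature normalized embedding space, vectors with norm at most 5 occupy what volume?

The n-ball volume is π^(n/2)·r^n/Γ(n/2+1). With n=4, r=5: V = 625·π^2/2 ≈ 3084.25.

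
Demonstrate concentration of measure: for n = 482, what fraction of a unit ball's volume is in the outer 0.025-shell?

1 - (1-0.025)^482 ≈ 0.999995 ≈ 99.999499%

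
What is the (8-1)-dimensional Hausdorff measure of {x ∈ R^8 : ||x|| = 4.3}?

S = n·V_n(r)/r = 8·V_8(4.3)/4.3 (volume-to-surface relation), giving 882587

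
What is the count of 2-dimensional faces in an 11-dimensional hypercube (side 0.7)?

f_2(11-cube) = (11 choose 2) · 2^9 = 28160.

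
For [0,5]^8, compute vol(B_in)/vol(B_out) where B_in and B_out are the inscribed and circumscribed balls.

V_in/V_out = n^(-n/2) = 8^(-8/2) ≈ 0.000244141.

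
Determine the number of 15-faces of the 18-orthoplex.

Number of 15-faces = 2^(15+1) · C(18,15+1) = 65536 · 153 = 10027008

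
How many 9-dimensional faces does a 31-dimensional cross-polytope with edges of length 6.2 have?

An n-cross-polytope has 2^(k+1)·C(n,k+1) k-faces. Here 2^10·C(31,10) = 1024·44352165 = 45416616960.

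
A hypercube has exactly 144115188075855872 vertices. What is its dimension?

n = log_2(144115188075855872) = 57.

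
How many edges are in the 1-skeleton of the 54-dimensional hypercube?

Each of the 2^54 = 18014398509481984 vertices has degree 54; total edges = 54·2^54/2 = 486388759756013568.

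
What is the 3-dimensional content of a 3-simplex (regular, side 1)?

Volume = (√2/12) · 1³ = 0.117851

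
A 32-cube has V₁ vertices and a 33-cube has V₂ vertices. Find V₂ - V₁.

V₁ = 2^32 = 4294967296. V₂ = 2^33 = 8589934592. V₂ - V₁ = 4294967296.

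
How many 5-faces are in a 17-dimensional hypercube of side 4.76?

An n-cube has C(n,k)·2^(n-k) k-faces. Here C(17,5)·2^12 = 6188·4096 = 25346048.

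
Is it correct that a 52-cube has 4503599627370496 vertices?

True. The 52-cube has 2^52 = 4503599627370496 vertices.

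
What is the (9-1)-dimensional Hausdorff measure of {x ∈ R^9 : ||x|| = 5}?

S = n·V_n(r)/r = 9·V_9(5)/5 (volume-to-surface relation), giving 2500000·π^4/21 ≈ 1.15963e+07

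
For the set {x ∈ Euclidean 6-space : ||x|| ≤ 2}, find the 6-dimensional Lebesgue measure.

Volume = π^{6/2}·(2)^6/Γ(4) = 32·π^3/3 ≈ 330.734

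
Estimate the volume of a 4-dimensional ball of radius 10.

V_4(10) = π^(4/2) · (10)^4 / Γ(4/2 + 1) = 5000·π^2 ≈ 49348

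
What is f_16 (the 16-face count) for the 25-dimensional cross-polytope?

An n-cross-polytope has 2^(k+1)·C(n,k+1) k-faces. Here 2^17·C(25,17) = 131072·1081575 = 141764198400.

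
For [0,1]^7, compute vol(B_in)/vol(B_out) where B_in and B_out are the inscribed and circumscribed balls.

Volume scales as r^n, and r_in/r_out = 1/√7, giving (1/√7)^7 ≈ 0.00110194.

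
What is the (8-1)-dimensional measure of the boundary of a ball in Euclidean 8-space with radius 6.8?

S_8(6.8) = 2·π^(8/2)·(6.8)^7 / Γ(8/2) ≈ 2.18293e+07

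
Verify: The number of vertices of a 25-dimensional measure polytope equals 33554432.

True. The 25-cube has 2^25 = 33554432 vertices.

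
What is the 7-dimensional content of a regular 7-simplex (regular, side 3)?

For a regular n-simplex with edge a, V = (a^n / n!)·√((n+1)/2^n). With a=3, n=7: V ≈ 0.108482.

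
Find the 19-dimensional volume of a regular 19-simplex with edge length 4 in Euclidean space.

V_19 = √(20) · 4^19 / (19! · 2^(19/2)) ≈ 1.39565e-08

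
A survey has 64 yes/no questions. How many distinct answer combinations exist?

An n-cube has 2^n vertices; for n = 64 that is 2^64 = 18446744073709551616.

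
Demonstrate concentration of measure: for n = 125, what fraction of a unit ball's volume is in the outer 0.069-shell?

1 - (1-0.069)^125 ≈ 0.999869 ≈ 99.9869%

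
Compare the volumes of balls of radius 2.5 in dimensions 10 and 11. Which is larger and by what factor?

V_10(2.5) ≈ 24320.3, V_11(2.5) ≈ 44920.5. The 11-ball is larger by a factor of 1.847.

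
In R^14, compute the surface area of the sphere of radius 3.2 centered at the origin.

S_14(3.2) = 2·π^(14/2)·(3.2)^13 / Γ(14/2) ≈ 3.09525e+07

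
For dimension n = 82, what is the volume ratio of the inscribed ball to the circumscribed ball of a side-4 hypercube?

V_in / V_out = (r_in/r_out)^82 = (1/√82)^82 = 82^(-82/2) ≈ 3.4169e-79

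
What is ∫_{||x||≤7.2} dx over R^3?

The n-ball volume is π^(n/2)·r^n/Γ(n/2+1). With n=3, r=7.2: V ≈ 1563.46.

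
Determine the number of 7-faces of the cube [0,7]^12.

Choose 7 of 12 axes to span the face (C(12,7) = 792 ways), then fix each of the remaining 5 coordinates at one of its two extreme values (2^5 = 32 ways): 792·32 = 25344.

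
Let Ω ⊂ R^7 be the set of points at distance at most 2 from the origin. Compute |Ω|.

V_7(2) = π^(7/2) · (2)^7 / Γ(7/2 + 1) = 2048·π^3/105 ≈ 604.77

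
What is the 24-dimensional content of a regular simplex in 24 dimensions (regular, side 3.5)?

V = (3.5^24 / 24!) · √((24+1) / 2^24) ≈ 2.24666e-14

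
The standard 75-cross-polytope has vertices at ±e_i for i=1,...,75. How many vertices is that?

An n-cross-polytope has 2n vertices; here n = 75, giving 150.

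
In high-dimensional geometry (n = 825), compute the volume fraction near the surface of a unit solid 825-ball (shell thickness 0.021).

1 - (1-0.021)^825 ≈ 0.9999999751 ≈ 99.999998%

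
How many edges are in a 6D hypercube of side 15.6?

f_1(6-cube) = (6 choose 1) · 2^5 = 192.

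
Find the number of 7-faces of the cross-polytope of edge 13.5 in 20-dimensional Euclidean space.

An n-cross-polytope has 2^(k+1)·C(n,k+1) k-faces. Here 2^8·C(20,8) = 256·125970 = 32248320.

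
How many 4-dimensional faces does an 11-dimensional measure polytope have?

Number of 4-faces = C(11,4) · 2^(11-4) = 330 · 128 = 42240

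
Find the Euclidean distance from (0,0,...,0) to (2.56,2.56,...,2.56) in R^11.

d = √(2.56² + 2.56² + ... + 2.56²) [11 terms] = √(11·2.56²) = 2.56√11 ≈ 8.49056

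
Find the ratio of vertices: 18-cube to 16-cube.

The 18-cube has 2^18 = 262144 vertices. The 16-cube has 2^16 = 65536 vertices. Ratio: 262144/65536 = 4.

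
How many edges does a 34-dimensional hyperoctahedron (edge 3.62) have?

Number of 1-faces = 2^(1+1) · C(34,1+1) = 4 · 561 = 2244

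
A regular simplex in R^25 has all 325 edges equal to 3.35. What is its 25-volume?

Volume = 3.35^25 · √(26/2^25) / 25! ≈ 7.58728e-16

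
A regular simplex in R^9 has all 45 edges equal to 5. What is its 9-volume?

For a regular n-simplex with edge a, V = (a^n / n!)·√((n+1)/2^n). With a=5, n=9: V ≈ 0.752198.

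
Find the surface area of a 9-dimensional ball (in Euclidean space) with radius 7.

The surface area of an n-ball is 2π^(n/2) r^(n-1) / Γ(n/2). For n=9, r=7: 26353376·π^4/15 ≈ 1.71137e+08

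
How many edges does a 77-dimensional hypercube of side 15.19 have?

Number of 1-faces = C(77,1)·2^(77-1) = 77·75557863725914323419136 = 5817955506895402903273472.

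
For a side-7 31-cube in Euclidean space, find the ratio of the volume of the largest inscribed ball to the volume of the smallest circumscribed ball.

V_in / V_out = (r_in/r_out)^31 = (1/√31)^31 = 31^(-31/2) ≈ 7.65409e-24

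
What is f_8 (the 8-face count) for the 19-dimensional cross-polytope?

An n-cross-polytope has 2^(k+1)·C(n,k+1) k-faces. Here 2^9·C(19,9) = 512·92378 = 47297536.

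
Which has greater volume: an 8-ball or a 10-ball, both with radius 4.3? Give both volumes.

V_8(4.3) ≈ 474390. V_10(4.3) ≈ 5.51128e+06. The 10-ball is larger.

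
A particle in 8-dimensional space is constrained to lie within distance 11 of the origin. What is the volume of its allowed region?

V_8(11) = π^(8/2) · (11)^8 / Γ(8/2 + 1) = 214358881·π^4/24 ≈ 8.70021e+08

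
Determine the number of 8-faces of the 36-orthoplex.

Each 8-face is the convex hull of 9 vertices, one chosen as ±e_i from each of 9 distinct axes: 2^9·C(36,9) = 48201359360.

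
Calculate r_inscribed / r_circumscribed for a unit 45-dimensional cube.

For an n-cube of any side s, the inradius is s/2 and the circumradius is s√n/2, so the ratio is 1/√45 ≈ 0.149071.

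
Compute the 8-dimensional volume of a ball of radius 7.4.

V_8(7.4) = π^(8/2) · (7.4)^8 / Γ(8/2 + 1) ≈ 3.64957e+07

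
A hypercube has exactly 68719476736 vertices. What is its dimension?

n = log_2(68719476736) = 36.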